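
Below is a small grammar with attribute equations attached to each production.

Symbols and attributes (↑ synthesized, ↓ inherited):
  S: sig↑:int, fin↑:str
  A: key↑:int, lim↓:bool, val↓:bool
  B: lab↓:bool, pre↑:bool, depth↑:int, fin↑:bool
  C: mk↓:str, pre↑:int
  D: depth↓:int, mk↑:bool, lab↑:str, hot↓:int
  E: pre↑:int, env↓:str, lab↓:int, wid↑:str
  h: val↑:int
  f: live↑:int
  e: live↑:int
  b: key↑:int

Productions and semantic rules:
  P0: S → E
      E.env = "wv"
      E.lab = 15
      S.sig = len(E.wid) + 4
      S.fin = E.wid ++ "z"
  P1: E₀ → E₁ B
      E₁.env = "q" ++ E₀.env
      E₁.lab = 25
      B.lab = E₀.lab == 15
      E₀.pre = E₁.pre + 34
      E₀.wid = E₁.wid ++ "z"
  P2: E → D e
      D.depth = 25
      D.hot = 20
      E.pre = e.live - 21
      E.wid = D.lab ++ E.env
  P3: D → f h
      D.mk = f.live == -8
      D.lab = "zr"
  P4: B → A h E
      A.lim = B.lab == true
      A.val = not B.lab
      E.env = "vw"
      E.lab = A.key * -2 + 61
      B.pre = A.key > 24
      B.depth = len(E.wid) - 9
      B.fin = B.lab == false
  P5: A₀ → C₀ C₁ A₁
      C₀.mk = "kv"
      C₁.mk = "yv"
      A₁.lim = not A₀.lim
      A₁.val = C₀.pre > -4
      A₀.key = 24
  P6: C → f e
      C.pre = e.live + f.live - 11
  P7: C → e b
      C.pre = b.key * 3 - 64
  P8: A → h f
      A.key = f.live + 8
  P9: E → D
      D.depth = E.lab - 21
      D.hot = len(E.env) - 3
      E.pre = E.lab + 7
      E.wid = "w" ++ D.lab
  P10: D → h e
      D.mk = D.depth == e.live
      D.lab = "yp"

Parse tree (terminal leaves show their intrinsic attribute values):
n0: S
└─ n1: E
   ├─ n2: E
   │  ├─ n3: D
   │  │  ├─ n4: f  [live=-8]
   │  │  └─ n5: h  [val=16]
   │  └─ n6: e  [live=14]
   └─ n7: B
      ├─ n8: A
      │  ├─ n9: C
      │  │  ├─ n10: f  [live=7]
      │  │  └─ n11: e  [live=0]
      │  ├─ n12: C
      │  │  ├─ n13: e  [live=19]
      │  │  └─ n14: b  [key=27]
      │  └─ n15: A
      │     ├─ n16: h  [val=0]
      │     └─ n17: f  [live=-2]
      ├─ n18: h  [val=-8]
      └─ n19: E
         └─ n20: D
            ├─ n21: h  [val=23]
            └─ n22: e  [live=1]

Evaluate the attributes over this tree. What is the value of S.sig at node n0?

10

1. n1.env = "wv"  ["wv"]
2. n1.lab = 15  [15]
3. n2.env = "qwv"  ["q" ++ E₀.env]
4. n2.lab = 25  [25]
5. n3.depth = 25  [25]
6. n3.hot = 20  [20]
7. n4.live = -8  [terminal]
8. n5.val = 16  [terminal]
9. n3.mk = true  [f.live == -8]
10. n3.lab = "zr"  ["zr"]
11. n6.live = 14  [terminal]
12. n2.pre = -7  [e.live - 21]
13. n2.wid = "zrqwv"  [D.lab ++ E.env]
14. n7.lab = true  [E₀.lab == 15]
15. n8.lim = true  [B.lab == true]
16. n8.val = false  [not B.lab]
17. n9.mk = "kv"  ["kv"]
18. n10.live = 7  [terminal]
19. n11.live = 0  [terminal]
20. n9.pre = -4  [e.live + f.live - 11]
21. n12.mk = "yv"  ["yv"]
22. n13.live = 19  [terminal]
23. n14.key = 27  [terminal]
24. n12.pre = 17  [b.key * 3 - 64]
25. n15.lim = false  [not A₀.lim]
26. n15.val = false  [C₀.pre > -4]
27. n16.val = 0  [terminal]
28. n17.live = -2  [terminal]
29. n15.key = 6  [f.live + 8]
30. n8.key = 24  [24]
31. n18.val = -8  [terminal]
32. n19.env = "vw"  ["vw"]
33. n19.lab = 13  [A.key * -2 + 61]
34. n20.depth = -8  [E.lab - 21]
35. n20.hot = -1  [len(E.env) - 3]
36. n21.val = 23  [terminal]
37. n22.live = 1  [terminal]
38. n20.mk = false  [D.depth == e.live]
39. n20.lab = "yp"  ["yp"]
40. n19.pre = 20  [E.lab + 7]
41. n19.wid = "wyp"  ["w" ++ D.lab]
42. n7.pre = false  [A.key > 24]
43. n7.depth = -6  [len(E.wid) - 9]
44. n7.fin = false  [B.lab == false]
45. n1.pre = 27  [E₁.pre + 34]
46. n1.wid = "zrqwvz"  [E₁.wid ++ "z"]
47. n0.sig = 10  [len(E.wid) + 4]
48. n0.fin = "zrqwvzz"  [E.wid ++ "z"]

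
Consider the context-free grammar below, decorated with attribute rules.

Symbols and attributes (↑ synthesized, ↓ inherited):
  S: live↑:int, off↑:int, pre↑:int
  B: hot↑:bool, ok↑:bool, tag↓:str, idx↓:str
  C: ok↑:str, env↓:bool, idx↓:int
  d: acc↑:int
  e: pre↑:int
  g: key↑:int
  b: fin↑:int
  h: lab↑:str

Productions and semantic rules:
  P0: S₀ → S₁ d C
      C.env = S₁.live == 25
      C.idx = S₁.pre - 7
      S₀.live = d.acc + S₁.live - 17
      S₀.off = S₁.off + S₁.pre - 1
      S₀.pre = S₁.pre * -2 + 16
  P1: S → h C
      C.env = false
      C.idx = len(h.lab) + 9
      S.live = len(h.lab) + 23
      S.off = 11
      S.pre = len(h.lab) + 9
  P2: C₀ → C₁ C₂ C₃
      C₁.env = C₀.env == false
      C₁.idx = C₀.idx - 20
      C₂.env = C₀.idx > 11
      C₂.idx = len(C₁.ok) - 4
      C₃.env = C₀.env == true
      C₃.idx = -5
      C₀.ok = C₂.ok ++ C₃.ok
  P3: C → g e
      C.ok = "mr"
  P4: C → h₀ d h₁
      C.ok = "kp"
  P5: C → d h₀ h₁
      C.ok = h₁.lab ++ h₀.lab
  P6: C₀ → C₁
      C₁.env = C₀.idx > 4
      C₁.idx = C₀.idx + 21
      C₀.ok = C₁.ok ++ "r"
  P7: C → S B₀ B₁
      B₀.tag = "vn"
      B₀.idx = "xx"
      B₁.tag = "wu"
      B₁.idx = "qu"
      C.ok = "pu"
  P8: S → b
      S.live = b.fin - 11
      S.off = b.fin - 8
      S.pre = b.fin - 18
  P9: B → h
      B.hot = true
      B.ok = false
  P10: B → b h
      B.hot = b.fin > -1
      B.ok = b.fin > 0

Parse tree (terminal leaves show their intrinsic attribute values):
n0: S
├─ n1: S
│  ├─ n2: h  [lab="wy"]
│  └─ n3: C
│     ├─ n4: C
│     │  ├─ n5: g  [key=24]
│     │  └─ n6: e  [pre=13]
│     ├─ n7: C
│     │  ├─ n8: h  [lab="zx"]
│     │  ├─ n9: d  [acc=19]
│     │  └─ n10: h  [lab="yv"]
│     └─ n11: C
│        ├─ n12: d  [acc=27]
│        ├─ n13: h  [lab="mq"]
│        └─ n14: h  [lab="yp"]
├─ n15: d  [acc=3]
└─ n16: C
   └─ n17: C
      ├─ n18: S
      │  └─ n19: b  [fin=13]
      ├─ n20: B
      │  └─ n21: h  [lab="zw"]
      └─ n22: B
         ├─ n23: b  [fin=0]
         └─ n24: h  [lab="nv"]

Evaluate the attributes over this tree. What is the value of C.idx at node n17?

25

1. n2.lab = "wy"  [terminal]
2. n3.env = false  [false]
3. n3.idx = 11  [len(h.lab) + 9]
4. n4.env = true  [C₀.env == false]
5. n4.idx = -9  [C₀.idx - 20]
6. n5.key = 24  [terminal]
7. n6.pre = 13  [terminal]
8. n4.ok = "mr"  ["mr"]
9. n7.env = false  [C₀.idx > 11]
10. n7.idx = -2  [len(C₁.ok) - 4]
11. n8.lab = "zx"  [terminal]
12. n9.acc = 19  [terminal]
13. n10.lab = "yv"  [terminal]
14. n7.ok = "kp"  ["kp"]
15. n11.env = false  [C₀.env == true]
16. n11.idx = -5  [-5]
17. n12.acc = 27  [terminal]
18. n13.lab = "mq"  [terminal]
19. n14.lab = "yp"  [terminal]
20. n11.ok = "ypmq"  [h₁.lab ++ h₀.lab]
21. n3.ok = "kpypmq"  [C₂.ok ++ C₃.ok]
22. n1.live = 25  [len(h.lab) + 23]
23. n1.off = 11  [11]
24. n1.pre = 11  [len(h.lab) + 9]
25. n15.acc = 3  [terminal]
26. n16.env = true  [S₁.live == 25]
27. n16.idx = 4  [S₁.pre - 7]
28. n17.env = false  [C₀.idx > 4]
29. n17.idx = 25  [C₀.idx + 21]
30. n19.fin = 13  [terminal]
31. n18.live = 2  [b.fin - 11]
32. n18.off = 5  [b.fin - 8]
33. n18.pre = -5  [b.fin - 18]
34. n20.tag = "vn"  ["vn"]
35. n20.idx = "xx"  ["xx"]
36. n21.lab = "zw"  [terminal]
37. n20.hot = true  [true]
38. n20.ok = false  [false]
39. n22.tag = "wu"  ["wu"]
40. n22.idx = "qu"  ["qu"]
41. n23.fin = 0  [terminal]
42. n24.lab = "nv"  [terminal]
43. n22.hot = true  [b.fin > -1]
44. n22.ok = false  [b.fin > 0]
45. n17.ok = "pu"  ["pu"]
46. n16.ok = "pur"  [C₁.ok ++ "r"]
47. n0.live = 11  [d.acc + S₁.live - 17]
48. n0.off = 21  [S₁.off + S₁.pre - 1]
49. n0.pre = -6  [S₁.pre * -2 + 16]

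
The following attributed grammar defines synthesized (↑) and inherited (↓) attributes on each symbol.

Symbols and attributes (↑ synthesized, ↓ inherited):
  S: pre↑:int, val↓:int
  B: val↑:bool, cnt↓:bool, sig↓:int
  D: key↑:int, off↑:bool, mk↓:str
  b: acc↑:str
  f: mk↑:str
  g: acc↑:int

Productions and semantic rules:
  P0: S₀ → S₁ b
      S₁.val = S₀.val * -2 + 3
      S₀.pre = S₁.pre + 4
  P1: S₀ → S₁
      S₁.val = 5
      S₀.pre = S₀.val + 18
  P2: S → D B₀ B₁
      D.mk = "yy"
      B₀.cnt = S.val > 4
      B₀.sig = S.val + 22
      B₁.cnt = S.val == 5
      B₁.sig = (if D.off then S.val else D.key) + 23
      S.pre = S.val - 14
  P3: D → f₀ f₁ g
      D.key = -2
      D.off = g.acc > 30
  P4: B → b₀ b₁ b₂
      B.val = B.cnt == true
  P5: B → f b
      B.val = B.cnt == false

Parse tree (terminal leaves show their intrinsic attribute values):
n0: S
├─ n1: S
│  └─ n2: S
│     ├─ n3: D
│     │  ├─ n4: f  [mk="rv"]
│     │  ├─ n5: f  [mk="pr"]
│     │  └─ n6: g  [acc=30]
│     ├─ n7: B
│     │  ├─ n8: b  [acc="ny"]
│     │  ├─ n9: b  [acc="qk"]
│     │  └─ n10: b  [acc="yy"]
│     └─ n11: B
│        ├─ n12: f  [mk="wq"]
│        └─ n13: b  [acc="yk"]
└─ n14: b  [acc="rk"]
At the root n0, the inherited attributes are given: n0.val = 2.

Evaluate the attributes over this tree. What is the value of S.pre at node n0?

1. n0.val = 2  [given at root]
2. n1.val = -1  [S₀.val * -2 + 3]
3. n2.val = 5  [5]
4. n3.mk = "yy"  ["yy"]
5. n4.mk = "rv"  [terminal]
6. n5.mk = "pr"  [terminal]
7. n6.acc = 30  [terminal]
8. n3.key = -2  [-2]
9. n3.off = false  [g.acc > 30]
10. n7.cnt = true  [S.val > 4]
11. n7.sig = 27  [S.val + 22]
12. n8.acc = "ny"  [terminal]
13. n9.acc = "qk"  [terminal]
14. n10.acc = "yy"  [terminal]
15. n7.val = true  [B.cnt == true]
16. n11.cnt = true  [S.val == 5]
17. n11.sig = 21  [(if D.off then S.val else D.key) + 23]
18. n12.mk = "wq"  [terminal]
19. n13.acc = "yk"  [terminal]
20. n11.val = false  [B.cnt == false]
21. n2.pre = -9  [S.val - 14]
22. n1.pre = 17  [S₀.val + 18]
23. n14.acc = "rk"  [terminal]
24. n0.pre = 21  [S₁.pre + 4]

21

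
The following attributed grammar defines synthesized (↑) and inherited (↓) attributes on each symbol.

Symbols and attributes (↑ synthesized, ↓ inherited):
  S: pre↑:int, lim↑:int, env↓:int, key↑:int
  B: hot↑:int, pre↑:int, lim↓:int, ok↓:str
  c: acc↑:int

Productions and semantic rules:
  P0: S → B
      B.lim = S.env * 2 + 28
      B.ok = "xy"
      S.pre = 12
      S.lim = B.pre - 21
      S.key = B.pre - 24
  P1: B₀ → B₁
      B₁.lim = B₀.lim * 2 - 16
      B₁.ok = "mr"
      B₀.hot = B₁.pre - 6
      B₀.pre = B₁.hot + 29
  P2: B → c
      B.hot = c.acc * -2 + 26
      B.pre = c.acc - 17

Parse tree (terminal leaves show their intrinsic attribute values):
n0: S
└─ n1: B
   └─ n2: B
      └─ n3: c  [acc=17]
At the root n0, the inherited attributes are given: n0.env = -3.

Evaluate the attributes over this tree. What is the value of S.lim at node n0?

0

1. n0.env = -3  [given at root]
2. n1.lim = 22  [S.env * 2 + 28]
3. n1.ok = "xy"  ["xy"]
4. n2.lim = 28  [B₀.lim * 2 - 16]
5. n2.ok = "mr"  ["mr"]
6. n3.acc = 17  [terminal]
7. n2.hot = -8  [c.acc * -2 + 26]
8. n2.pre = 0  [c.acc - 17]
9. n1.hot = -6  [B₁.pre - 6]
10. n1.pre = 21  [B₁.hot + 29]
11. n0.pre = 12  [12]
12. n0.lim = 0  [B.pre - 21]
13. n0.key = -3  [B.pre - 24]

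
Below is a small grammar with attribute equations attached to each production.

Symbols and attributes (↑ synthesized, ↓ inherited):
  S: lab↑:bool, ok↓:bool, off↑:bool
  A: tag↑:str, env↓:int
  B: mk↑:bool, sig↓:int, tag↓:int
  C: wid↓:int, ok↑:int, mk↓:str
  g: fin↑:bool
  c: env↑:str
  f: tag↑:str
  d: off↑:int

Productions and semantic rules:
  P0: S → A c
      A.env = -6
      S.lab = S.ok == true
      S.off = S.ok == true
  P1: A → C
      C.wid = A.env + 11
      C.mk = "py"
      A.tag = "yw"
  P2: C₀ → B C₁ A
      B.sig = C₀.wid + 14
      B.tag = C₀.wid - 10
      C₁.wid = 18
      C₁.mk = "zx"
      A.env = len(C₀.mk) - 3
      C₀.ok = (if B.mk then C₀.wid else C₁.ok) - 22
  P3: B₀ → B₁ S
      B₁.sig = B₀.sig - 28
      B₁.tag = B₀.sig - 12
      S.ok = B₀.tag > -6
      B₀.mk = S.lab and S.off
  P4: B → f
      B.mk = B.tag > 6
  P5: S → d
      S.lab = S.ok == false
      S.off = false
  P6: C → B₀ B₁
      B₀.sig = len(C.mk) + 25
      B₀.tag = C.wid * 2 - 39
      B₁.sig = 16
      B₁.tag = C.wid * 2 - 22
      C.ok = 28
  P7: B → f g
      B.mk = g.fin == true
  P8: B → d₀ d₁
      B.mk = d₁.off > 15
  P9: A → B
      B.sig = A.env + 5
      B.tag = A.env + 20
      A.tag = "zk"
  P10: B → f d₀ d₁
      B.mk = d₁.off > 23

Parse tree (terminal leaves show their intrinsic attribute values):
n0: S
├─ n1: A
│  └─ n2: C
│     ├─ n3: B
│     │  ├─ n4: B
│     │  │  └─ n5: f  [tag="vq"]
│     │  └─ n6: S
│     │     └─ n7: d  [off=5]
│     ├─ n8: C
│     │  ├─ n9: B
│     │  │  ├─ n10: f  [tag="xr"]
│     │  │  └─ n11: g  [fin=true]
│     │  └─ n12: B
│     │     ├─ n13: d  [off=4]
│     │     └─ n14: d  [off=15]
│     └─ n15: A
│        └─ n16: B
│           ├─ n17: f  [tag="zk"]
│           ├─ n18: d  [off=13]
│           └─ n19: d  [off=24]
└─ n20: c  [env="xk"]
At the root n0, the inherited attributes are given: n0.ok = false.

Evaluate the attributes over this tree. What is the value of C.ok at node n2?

6

1. n0.ok = false  [given at root]
2. n1.env = -6  [-6]
3. n2.wid = 5  [A.env + 11]
4. n2.mk = "py"  ["py"]
5. n3.sig = 19  [C₀.wid + 14]
6. n3.tag = -5  [C₀.wid - 10]
7. n4.sig = -9  [B₀.sig - 28]
8. n4.tag = 7  [B₀.sig - 12]
9. n5.tag = "vq"  [terminal]
10. n4.mk = true  [B.tag > 6]
11. n6.ok = true  [B₀.tag > -6]
12. n7.off = 5  [terminal]
13. n6.lab = false  [S.ok == false]
14. n6.off = false  [false]
15. n3.mk = false  [S.lab and S.off]
16. n8.wid = 18  [18]
17. n8.mk = "zx"  ["zx"]
18. n9.sig = 27  [len(C.mk) + 25]
19. n9.tag = -3  [C.wid * 2 - 39]
20. n10.tag = "xr"  [terminal]
21. n11.fin = true  [terminal]
22. n9.mk = true  [g.fin == true]
23. n12.sig = 16  [16]
24. n12.tag = 14  [C.wid * 2 - 22]
25. n13.off = 4  [terminal]
26. n14.off = 15  [terminal]
27. n12.mk = false  [d₁.off > 15]
28. n8.ok = 28  [28]
29. n15.env = -1  [len(C₀.mk) - 3]
30. n16.sig = 4  [A.env + 5]
31. n16.tag = 19  [A.env + 20]
32. n17.tag = "zk"  [terminal]
33. n18.off = 13  [terminal]
34. n19.off = 24  [terminal]
35. n16.mk = true  [d₁.off > 23]
36. n15.tag = "zk"  ["zk"]
37. n2.ok = 6  [(if B.mk then C₀.wid else C₁.ok) - 22]
38. n1.tag = "yw"  ["yw"]
39. n20.env = "xk"  [terminal]
40. n0.lab = false  [S.ok == true]
41. n0.off = false  [S.ok == true]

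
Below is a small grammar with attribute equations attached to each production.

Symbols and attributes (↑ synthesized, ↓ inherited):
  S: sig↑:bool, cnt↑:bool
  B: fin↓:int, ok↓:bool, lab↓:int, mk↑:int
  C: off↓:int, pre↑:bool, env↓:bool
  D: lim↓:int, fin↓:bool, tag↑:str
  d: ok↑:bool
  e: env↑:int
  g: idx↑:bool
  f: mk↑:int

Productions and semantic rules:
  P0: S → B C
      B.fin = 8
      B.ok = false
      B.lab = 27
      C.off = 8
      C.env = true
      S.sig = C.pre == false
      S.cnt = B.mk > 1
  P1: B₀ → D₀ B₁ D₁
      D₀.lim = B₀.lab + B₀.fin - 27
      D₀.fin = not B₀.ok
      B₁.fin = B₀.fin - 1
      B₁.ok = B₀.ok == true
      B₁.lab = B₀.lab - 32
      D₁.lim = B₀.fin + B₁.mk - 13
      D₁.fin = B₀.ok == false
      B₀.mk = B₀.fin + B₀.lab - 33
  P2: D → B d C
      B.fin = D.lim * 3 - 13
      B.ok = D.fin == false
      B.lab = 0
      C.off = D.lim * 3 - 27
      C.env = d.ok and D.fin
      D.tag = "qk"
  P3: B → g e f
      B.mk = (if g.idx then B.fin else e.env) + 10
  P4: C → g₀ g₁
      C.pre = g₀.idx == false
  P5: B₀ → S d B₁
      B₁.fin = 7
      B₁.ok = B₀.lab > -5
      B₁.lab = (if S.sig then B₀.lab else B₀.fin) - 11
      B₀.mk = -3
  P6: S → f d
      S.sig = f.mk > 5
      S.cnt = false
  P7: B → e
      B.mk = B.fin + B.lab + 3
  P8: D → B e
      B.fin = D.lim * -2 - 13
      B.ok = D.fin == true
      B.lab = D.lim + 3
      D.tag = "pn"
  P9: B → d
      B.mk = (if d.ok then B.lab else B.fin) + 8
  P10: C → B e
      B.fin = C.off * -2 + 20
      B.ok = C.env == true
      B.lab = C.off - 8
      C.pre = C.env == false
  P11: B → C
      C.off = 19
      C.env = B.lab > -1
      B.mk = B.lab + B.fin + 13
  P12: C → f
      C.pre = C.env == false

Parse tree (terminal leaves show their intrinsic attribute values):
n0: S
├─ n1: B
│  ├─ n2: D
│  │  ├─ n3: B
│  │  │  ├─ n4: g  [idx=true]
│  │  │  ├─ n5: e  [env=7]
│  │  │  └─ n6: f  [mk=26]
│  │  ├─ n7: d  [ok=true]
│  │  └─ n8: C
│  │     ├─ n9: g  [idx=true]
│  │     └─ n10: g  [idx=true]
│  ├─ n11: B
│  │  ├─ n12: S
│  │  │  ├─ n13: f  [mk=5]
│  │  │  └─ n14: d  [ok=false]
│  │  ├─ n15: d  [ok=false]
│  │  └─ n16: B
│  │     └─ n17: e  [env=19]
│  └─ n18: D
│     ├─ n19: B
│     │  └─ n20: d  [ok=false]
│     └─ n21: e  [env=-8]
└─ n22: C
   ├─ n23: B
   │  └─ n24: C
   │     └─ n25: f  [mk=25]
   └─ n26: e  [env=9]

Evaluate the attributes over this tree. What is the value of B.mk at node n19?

11

1. n1.fin = 8  [8]
2. n1.ok = false  [false]
3. n1.lab = 27  [27]
4. n2.lim = 8  [B₀.lab + B₀.fin - 27]
5. n2.fin = true  [not B₀.ok]
6. n3.fin = 11  [D.lim * 3 - 13]
7. n3.ok = false  [D.fin == false]
8. n3.lab = 0  [0]
9. n4.idx = true  [terminal]
10. n5.env = 7  [terminal]
11. n6.mk = 26  [terminal]
12. n3.mk = 21  [(if g.idx then B.fin else e.env) + 10]
13. n7.ok = true  [terminal]
14. n8.off = -3  [D.lim * 3 - 27]
15. n8.env = true  [d.ok and D.fin]
16. n9.idx = true  [terminal]
17. n10.idx = true  [terminal]
18. n8.pre = false  [g₀.idx == false]
19. n2.tag = "qk"  ["qk"]
20. n11.fin = 7  [B₀.fin - 1]
21. n11.ok = false  [B₀.ok == true]
22. n11.lab = -5  [B₀.lab - 32]
23. n13.mk = 5  [terminal]
24. n14.ok = false  [terminal]
25. n12.sig = false  [f.mk > 5]
26. n12.cnt = false  [false]
27. n15.ok = false  [terminal]
28. n16.fin = 7  [7]
29. n16.ok = false  [B₀.lab > -5]
30. n16.lab = -4  [(if S.sig then B₀.lab else B₀.fin) - 11]
31. n17.env = 19  [terminal]
32. n16.mk = 6  [B.fin + B.lab + 3]
33. n11.mk = -3  [-3]
34. n18.lim = -8  [B₀.fin + B₁.mk - 13]
35. n18.fin = true  [B₀.ok == false]
36. n19.fin = 3  [D.lim * -2 - 13]
37. n19.ok = true  [D.fin == true]
38. n19.lab = -5  [D.lim + 3]
39. n20.ok = false  [terminal]
40. n19.mk = 11  [(if d.ok then B.lab else B.fin) + 8]
41. n21.env = -8  [terminal]
42. n18.tag = "pn"  ["pn"]
43. n1.mk = 2  [B₀.fin + B₀.lab - 33]
44. n22.off = 8  [8]
45. n22.env = true  [true]
46. n23.fin = 4  [C.off * -2 + 20]
47. n23.ok = true  [C.env == true]
48. n23.lab = 0  [C.off - 8]
49. n24.off = 19  [19]
50. n24.env = true  [B.lab > -1]
51. n25.mk = 25  [terminal]
52. n24.pre = false  [C.env == false]
53. n23.mk = 17  [B.lab + B.fin + 13]
54. n26.env = 9  [terminal]
55. n22.pre = false  [C.env == false]
56. n0.sig = true  [C.pre == false]
57. n0.cnt = true  [B.mk > 1]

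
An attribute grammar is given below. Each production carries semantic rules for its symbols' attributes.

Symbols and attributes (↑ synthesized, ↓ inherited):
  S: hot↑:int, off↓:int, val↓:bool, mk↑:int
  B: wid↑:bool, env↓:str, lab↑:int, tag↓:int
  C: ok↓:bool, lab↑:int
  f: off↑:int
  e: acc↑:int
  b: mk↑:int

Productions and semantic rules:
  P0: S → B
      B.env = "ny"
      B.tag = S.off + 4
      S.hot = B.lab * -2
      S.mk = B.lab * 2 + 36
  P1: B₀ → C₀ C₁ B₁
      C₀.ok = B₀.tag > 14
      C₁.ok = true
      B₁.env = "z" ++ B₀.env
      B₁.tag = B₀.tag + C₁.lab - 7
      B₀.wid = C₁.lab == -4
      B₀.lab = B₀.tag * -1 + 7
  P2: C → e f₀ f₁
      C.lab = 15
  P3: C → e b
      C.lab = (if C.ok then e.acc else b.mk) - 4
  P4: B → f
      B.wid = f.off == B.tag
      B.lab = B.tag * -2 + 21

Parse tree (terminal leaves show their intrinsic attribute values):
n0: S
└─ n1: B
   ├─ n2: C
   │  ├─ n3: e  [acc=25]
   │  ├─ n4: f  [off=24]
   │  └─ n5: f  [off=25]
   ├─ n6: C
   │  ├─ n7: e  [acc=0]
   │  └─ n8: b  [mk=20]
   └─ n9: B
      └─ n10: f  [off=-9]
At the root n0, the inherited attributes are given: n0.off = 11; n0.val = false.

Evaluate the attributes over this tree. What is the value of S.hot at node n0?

1. n0.off = 11  [given at root]
2. n0.val = false  [given at root]
3. n1.env = "ny"  ["ny"]
4. n1.tag = 15  [S.off + 4]
5. n2.ok = true  [B₀.tag > 14]
6. n3.acc = 25  [terminal]
7. n4.off = 24  [terminal]
8. n5.off = 25  [terminal]
9. n2.lab = 15  [15]
10. n6.ok = true  [true]
11. n7.acc = 0  [terminal]
12. n8.mk = 20  [terminal]
13. n6.lab = -4  [(if C.ok then e.acc else b.mk) - 4]
14. n9.env = "zny"  ["z" ++ B₀.env]
15. n9.tag = 4  [B₀.tag + C₁.lab - 7]
16. n10.off = -9  [terminal]
17. n9.wid = false  [f.off == B.tag]
18. n9.lab = 13  [B.tag * -2 + 21]
19. n1.wid = true  [C₁.lab == -4]
20. n1.lab = -8  [B₀.tag * -1 + 7]
21. n0.hot = 16  [B.lab * -2]
22. n0.mk = 20  [B.lab * 2 + 36]

16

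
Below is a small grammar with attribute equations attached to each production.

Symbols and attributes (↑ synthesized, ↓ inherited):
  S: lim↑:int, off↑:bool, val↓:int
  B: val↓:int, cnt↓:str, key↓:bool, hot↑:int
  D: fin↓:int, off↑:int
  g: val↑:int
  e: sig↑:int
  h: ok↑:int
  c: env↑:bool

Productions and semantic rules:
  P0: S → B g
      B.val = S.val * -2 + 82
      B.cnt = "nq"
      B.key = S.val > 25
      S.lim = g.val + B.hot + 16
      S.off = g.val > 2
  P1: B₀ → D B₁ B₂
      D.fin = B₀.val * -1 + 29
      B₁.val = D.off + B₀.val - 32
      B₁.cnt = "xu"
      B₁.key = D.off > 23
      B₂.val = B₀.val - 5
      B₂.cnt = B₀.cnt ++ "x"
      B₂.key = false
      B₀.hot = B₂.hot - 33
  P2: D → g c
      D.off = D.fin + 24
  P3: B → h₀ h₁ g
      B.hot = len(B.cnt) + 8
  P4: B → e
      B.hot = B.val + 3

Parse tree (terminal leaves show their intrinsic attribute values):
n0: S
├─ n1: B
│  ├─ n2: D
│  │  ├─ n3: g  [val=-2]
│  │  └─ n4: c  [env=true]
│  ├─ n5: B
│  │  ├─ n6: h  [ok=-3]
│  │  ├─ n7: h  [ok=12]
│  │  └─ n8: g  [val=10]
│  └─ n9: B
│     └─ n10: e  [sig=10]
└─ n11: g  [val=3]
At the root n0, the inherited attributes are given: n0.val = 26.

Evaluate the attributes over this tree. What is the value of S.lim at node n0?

1. n0.val = 26  [given at root]
2. n1.val = 30  [S.val * -2 + 82]
3. n1.cnt = "nq"  ["nq"]
4. n1.key = true  [S.val > 25]
5. n2.fin = -1  [B₀.val * -1 + 29]
6. n3.val = -2  [terminal]
7. n4.env = true  [terminal]
8. n2.off = 23  [D.fin + 24]
9. n5.val = 21  [D.off + B₀.val - 32]
10. n5.cnt = "xu"  ["xu"]
11. n5.key = false  [D.off > 23]
12. n6.ok = -3  [terminal]
13. n7.ok = 12  [terminal]
14. n8.val = 10  [terminal]
15. n5.hot = 10  [len(B.cnt) + 8]
16. n9.val = 25  [B₀.val - 5]
17. n9.cnt = "nqx"  [B₀.cnt ++ "x"]
18. n9.key = false  [false]
19. n10.sig = 10  [terminal]
20. n9.hot = 28  [B.val + 3]
21. n1.hot = -5  [B₂.hot - 33]
22. n11.val = 3  [terminal]
23. n0.lim = 14  [g.val + B.hot + 16]
24. n0.off = true  [g.val > 2]

14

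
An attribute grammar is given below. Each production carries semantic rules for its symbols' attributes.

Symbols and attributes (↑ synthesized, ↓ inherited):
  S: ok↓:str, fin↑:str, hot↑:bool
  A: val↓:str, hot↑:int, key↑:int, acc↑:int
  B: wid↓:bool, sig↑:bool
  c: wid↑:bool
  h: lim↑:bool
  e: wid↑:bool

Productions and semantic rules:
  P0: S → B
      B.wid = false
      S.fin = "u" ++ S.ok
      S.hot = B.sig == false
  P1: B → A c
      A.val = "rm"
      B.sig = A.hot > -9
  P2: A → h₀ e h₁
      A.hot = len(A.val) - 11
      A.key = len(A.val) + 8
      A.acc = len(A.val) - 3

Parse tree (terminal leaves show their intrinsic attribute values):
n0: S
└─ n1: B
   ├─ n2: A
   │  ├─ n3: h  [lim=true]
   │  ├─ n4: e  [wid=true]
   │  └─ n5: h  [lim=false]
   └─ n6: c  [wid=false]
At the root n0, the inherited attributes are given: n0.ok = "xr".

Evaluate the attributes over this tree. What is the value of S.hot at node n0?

1. n0.ok = "xr"  [given at root]
2. n1.wid = false  [false]
3. n2.val = "rm"  ["rm"]
4. n3.lim = true  [terminal]
5. n4.wid = true  [terminal]
6. n5.lim = false  [terminal]
7. n2.hot = -9  [len(A.val) - 11]
8. n2.key = 10  [len(A.val) + 8]
9. n2.acc = -1  [len(A.val) - 3]
10. n6.wid = false  [terminal]
11. n1.sig = false  [A.hot > -9]
12. n0.fin = "uxr"  ["u" ++ S.ok]
13. n0.hot = true  [B.sig == false]

true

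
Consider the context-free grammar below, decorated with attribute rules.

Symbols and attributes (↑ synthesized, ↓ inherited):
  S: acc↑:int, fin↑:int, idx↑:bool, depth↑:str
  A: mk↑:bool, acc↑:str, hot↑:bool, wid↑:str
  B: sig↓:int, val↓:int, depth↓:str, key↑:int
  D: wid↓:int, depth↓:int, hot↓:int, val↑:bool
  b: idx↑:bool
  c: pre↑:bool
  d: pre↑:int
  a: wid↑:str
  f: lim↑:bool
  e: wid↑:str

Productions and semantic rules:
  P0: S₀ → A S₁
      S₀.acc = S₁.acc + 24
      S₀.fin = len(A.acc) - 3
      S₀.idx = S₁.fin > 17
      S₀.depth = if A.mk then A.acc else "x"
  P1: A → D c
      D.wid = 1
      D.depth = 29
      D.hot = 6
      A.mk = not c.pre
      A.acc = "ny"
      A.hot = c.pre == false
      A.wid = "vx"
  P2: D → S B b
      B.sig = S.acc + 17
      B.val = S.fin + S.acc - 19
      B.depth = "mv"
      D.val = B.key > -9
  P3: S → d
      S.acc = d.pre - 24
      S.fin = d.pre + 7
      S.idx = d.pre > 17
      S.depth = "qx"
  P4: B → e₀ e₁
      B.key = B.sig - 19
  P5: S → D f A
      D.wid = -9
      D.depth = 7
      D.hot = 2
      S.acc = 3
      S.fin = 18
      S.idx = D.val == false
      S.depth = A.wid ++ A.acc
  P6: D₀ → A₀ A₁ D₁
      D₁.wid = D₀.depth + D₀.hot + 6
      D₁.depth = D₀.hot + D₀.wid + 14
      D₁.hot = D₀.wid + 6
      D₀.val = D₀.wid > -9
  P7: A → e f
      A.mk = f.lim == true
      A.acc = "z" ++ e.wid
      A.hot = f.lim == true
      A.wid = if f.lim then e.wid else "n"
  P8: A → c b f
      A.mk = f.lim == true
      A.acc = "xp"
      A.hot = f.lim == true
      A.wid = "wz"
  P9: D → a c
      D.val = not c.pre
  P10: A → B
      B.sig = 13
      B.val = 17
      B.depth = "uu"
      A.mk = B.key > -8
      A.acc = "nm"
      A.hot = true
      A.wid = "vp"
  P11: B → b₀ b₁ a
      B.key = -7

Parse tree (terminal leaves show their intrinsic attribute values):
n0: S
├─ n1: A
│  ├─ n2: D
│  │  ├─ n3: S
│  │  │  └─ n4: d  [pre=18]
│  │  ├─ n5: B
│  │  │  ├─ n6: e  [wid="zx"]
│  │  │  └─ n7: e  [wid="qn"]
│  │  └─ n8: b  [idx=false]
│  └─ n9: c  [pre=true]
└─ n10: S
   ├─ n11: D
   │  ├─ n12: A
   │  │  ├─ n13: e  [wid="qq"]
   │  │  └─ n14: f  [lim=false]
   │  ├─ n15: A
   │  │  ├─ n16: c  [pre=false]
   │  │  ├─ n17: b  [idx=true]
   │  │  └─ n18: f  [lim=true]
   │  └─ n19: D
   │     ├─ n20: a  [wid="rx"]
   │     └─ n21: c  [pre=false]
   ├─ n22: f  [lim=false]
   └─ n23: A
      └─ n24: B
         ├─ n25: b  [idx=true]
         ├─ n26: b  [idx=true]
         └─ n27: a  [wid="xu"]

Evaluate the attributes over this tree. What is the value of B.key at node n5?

-8

1. n2.wid = 1  [1]
2. n2.depth = 29  [29]
3. n2.hot = 6  [6]
4. n4.pre = 18  [terminal]
5. n3.acc = -6  [d.pre - 24]
6. n3.fin = 25  [d.pre + 7]
7. n3.idx = true  [d.pre > 17]
8. n3.depth = "qx"  ["qx"]
9. n5.sig = 11  [S.acc + 17]
10. n5.val = 0  [S.fin + S.acc - 19]
11. n5.depth = "mv"  ["mv"]
12. n6.wid = "zx"  [terminal]
13. n7.wid = "qn"  [terminal]
14. n5.key = -8  [B.sig - 19]
15. n8.idx = false  [terminal]
16. n2.val = true  [B.key > -9]
17. n9.pre = true  [terminal]
18. n1.mk = false  [not c.pre]
19. n1.acc = "ny"  ["ny"]
20. n1.hot = false  [c.pre == false]
21. n1.wid = "vx"  ["vx"]
22. n11.wid = -9  [-9]
23. n11.depth = 7  [7]
24. n11.hot = 2  [2]
25. n13.wid = "qq"  [terminal]
26. n14.lim = false  [terminal]
27. n12.mk = false  [f.lim == true]
28. n12.acc = "zqq"  ["z" ++ e.wid]
29. n12.hot = false  [f.lim == true]
30. n12.wid = "n"  [if f.lim then e.wid else "n"]
31. n16.pre = false  [terminal]
32. n17.idx = true  [terminal]
33. n18.lim = true  [terminal]
34. n15.mk = true  [f.lim == true]
35. n15.acc = "xp"  ["xp"]
36. n15.hot = true  [f.lim == true]
37. n15.wid = "wz"  ["wz"]
38. n19.wid = 15  [D₀.depth + D₀.hot + 6]
39. n19.depth = 7  [D₀.hot + D₀.wid + 14]
40. n19.hot = -3  [D₀.wid + 6]
41. n20.wid = "rx"  [terminal]
42. n21.pre = false  [terminal]
43. n19.val = true  [not c.pre]
44. n11.val = false  [D₀.wid > -9]
45. n22.lim = false  [terminal]
46. n24.sig = 13  [13]
47. n24.val = 17  [17]
48. n24.depth = "uu"  ["uu"]
49. n25.idx = true  [terminal]
50. n26.idx = true  [terminal]
51. n27.wid = "xu"  [terminal]
52. n24.key = -7  [-7]
53. n23.mk = true  [B.key > -8]
54. n23.acc = "nm"  ["nm"]
55. n23.hot = true  [true]
56. n23.wid = "vp"  ["vp"]
57. n10.acc = 3  [3]
58. n10.fin = 18  [18]
59. n10.idx = true  [D.val == false]
60. n10.depth = "vpnm"  [A.wid ++ A.acc]
61. n0.acc = 27  [S₁.acc + 24]
62. n0.fin = -1  [len(A.acc) - 3]
63. n0.idx = true  [S₁.fin > 17]
64. n0.depth = "x"  [if A.mk then A.acc else "x"]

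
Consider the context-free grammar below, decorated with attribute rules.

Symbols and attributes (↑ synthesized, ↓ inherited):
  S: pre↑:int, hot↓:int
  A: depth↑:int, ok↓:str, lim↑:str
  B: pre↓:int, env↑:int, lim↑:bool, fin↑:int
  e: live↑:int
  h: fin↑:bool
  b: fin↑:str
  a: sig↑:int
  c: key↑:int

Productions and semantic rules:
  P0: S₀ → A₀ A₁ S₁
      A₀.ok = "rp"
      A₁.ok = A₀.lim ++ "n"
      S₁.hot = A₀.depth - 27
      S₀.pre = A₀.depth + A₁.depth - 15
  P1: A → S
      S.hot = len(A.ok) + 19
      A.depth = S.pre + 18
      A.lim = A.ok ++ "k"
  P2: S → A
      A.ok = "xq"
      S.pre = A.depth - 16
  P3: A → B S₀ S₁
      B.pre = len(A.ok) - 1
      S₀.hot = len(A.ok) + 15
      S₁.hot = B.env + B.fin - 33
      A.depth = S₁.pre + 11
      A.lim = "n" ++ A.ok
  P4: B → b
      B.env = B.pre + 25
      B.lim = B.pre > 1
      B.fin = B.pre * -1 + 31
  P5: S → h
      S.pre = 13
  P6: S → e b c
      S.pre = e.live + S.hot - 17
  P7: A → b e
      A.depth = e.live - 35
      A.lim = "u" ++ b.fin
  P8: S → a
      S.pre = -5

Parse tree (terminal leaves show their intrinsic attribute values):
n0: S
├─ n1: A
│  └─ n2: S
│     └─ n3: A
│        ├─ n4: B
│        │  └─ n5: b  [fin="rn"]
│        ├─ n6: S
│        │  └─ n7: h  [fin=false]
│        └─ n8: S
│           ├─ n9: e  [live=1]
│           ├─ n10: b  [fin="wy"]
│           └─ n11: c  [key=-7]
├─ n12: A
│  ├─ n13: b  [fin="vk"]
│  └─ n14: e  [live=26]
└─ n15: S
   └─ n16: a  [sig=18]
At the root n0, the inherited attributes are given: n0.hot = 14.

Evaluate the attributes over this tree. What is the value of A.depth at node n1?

1. n0.hot = 14  [given at root]
2. n1.ok = "rp"  ["rp"]
3. n2.hot = 21  [len(A.ok) + 19]
4. n3.ok = "xq"  ["xq"]
5. n4.pre = 1  [len(A.ok) - 1]
6. n5.fin = "rn"  [terminal]
7. n4.env = 26  [B.pre + 25]
8. n4.lim = false  [B.pre > 1]
9. n4.fin = 30  [B.pre * -1 + 31]
10. n6.hot = 17  [len(A.ok) + 15]
11. n7.fin = false  [terminal]
12. n6.pre = 13  [13]
13. n8.hot = 23  [B.env + B.fin - 33]
14. n9.live = 1  [terminal]
15. n10.fin = "wy"  [terminal]
16. n11.key = -7  [terminal]
17. n8.pre = 7  [e.live + S.hot - 17]
18. n3.depth = 18  [S₁.pre + 11]
19. n3.lim = "nxq"  ["n" ++ A.ok]
20. n2.pre = 2  [A.depth - 16]
21. n1.depth = 20  [S.pre + 18]
22. n1.lim = "rpk"  [A.ok ++ "k"]
23. n12.ok = "rpkn"  [A₀.lim ++ "n"]
24. n13.fin = "vk"  [terminal]
25. n14.live = 26  [terminal]
26. n12.depth = -9  [e.live - 35]
27. n12.lim = "uvk"  ["u" ++ b.fin]
28. n15.hot = -7  [A₀.depth - 27]
29. n16.sig = 18  [terminal]
30. n15.pre = -5  [-5]
31. n0.pre = -4  [A₀.depth + A₁.depth - 15]

20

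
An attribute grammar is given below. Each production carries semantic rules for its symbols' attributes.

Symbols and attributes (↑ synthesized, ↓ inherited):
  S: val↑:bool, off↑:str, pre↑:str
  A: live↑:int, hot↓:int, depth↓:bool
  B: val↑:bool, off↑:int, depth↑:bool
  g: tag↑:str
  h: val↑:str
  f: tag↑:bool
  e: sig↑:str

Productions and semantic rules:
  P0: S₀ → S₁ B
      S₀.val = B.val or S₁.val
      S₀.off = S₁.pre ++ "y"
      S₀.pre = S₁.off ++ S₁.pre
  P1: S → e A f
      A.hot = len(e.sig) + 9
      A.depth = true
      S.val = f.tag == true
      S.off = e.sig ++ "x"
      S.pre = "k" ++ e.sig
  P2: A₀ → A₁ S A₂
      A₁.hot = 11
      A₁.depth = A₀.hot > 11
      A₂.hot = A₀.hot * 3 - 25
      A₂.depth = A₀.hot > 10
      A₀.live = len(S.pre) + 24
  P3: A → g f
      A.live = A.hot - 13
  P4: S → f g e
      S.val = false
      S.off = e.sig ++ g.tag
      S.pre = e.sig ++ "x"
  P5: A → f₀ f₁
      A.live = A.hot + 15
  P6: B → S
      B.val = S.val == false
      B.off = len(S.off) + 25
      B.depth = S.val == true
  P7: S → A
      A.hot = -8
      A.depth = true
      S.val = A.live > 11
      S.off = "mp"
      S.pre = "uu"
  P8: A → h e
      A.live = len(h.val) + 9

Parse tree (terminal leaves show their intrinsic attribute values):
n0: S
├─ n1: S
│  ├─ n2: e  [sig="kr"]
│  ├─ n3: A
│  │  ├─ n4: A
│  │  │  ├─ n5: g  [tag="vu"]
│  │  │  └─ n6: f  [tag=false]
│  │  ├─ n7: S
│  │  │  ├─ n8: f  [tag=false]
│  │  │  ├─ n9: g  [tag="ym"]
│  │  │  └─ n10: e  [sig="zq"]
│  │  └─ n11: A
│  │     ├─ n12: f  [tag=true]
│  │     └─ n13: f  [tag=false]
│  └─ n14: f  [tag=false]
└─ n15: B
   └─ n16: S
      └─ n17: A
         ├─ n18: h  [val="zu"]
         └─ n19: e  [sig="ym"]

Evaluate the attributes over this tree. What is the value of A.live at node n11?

1. n2.sig = "kr"  [terminal]
2. n3.hot = 11  [len(e.sig) + 9]
3. n3.depth = true  [true]
4. n4.hot = 11  [11]
5. n4.depth = false  [A₀.hot > 11]
6. n5.tag = "vu"  [terminal]
7. n6.tag = false  [terminal]
8. n4.live = -2  [A.hot - 13]
9. n8.tag = false  [terminal]
10. n9.tag = "ym"  [terminal]
11. n10.sig = "zq"  [terminal]
12. n7.val = false  [false]
13. n7.off = "zqym"  [e.sig ++ g.tag]
14. n7.pre = "zqx"  [e.sig ++ "x"]
15. n11.hot = 8  [A₀.hot * 3 - 25]
16. n11.depth = true  [A₀.hot > 10]
17. n12.tag = true  [terminal]
18. n13.tag = false  [terminal]
19. n11.live = 23  [A.hot + 15]
20. n3.live = 27  [len(S.pre) + 24]
21. n14.tag = false  [terminal]
22. n1.val = false  [f.tag == true]
23. n1.off = "krx"  [e.sig ++ "x"]
24. n1.pre = "kkr"  ["k" ++ e.sig]
25. n17.hot = -8  [-8]
26. n17.depth = true  [true]
27. n18.val = "zu"  [terminal]
28. n19.sig = "ym"  [terminal]
29. n17.live = 11  [len(h.val) + 9]
30. n16.val = false  [A.live > 11]
31. n16.off = "mp"  ["mp"]
32. n16.pre = "uu"  ["uu"]
33. n15.val = true  [S.val == false]
34. n15.off = 27  [len(S.off) + 25]
35. n15.depth = false  [S.val == true]
36. n0.val = true  [B.val or S₁.val]
37. n0.off = "kkry"  [S₁.pre ++ "y"]
38. n0.pre = "krxkkr"  [S₁.off ++ S₁.pre]

23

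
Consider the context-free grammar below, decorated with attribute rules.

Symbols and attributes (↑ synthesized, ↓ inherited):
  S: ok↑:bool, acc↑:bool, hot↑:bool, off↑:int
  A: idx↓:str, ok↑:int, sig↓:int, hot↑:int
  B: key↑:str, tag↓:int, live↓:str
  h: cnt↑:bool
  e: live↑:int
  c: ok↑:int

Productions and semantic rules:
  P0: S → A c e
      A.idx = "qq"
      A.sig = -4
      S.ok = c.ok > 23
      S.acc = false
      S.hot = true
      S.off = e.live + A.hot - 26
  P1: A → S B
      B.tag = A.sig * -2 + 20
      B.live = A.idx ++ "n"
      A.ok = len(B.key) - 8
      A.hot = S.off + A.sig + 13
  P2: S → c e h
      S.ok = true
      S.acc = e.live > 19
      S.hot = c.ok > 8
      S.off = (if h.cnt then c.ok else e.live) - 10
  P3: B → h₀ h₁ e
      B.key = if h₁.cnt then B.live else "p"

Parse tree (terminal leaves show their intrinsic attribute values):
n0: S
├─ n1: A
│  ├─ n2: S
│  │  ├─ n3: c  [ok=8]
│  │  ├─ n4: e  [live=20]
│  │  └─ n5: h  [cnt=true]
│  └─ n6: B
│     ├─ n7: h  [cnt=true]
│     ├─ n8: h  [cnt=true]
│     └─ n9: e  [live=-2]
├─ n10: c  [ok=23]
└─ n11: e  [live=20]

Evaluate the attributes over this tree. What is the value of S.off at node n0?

1. n1.idx = "qq"  ["qq"]
2. n1.sig = -4  [-4]
3. n3.ok = 8  [terminal]
4. n4.live = 20  [terminal]
5. n5.cnt = true  [terminal]
6. n2.ok = true  [true]
7. n2.acc = true  [e.live > 19]
8. n2.hot = false  [c.ok > 8]
9. n2.off = -2  [(if h.cnt then c.ok else e.live) - 10]
10. n6.tag = 28  [A.sig * -2 + 20]
11. n6.live = "qqn"  [A.idx ++ "n"]
12. n7.cnt = true  [terminal]
13. n8.cnt = true  [terminal]
14. n9.live = -2  [terminal]
15. n6.key = "qqn"  [if h₁.cnt then B.live else "p"]
16. n1.ok = -5  [len(B.key) - 8]
17. n1.hot = 7  [S.off + A.sig + 13]
18. n10.ok = 23  [terminal]
19. n11.live = 20  [terminal]
20. n0.ok = false  [c.ok > 23]
21. n0.acc = false  [false]
22. n0.hot = true  [true]
23. n0.off = 1  [e.live + A.hot - 26]

1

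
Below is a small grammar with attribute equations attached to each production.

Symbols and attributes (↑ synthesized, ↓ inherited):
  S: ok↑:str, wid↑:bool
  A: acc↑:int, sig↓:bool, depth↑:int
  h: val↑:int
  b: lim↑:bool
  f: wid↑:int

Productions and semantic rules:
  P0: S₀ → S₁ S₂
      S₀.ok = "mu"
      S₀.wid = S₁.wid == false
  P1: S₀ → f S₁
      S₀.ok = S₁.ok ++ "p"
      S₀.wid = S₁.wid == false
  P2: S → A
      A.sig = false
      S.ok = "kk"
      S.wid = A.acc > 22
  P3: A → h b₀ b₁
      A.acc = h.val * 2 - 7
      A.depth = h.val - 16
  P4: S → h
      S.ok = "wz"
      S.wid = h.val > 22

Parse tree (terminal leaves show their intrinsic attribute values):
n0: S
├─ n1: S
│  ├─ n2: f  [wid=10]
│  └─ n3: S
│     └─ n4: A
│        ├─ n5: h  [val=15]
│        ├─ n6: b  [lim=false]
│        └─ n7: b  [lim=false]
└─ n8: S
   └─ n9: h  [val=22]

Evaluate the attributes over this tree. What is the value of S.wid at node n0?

1. n2.wid = 10  [terminal]
2. n4.sig = false  [false]
3. n5.val = 15  [terminal]
4. n6.lim = false  [terminal]
5. n7.lim = false  [terminal]
6. n4.acc = 23  [h.val * 2 - 7]
7. n4.depth = -1  [h.val - 16]
8. n3.ok = "kk"  ["kk"]
9. n3.wid = true  [A.acc > 22]
10. n1.ok = "kkp"  [S₁.ok ++ "p"]
11. n1.wid = false  [S₁.wid == false]
12. n9.val = 22  [terminal]
13. n8.ok = "wz"  ["wz"]
14. n8.wid = false  [h.val > 22]
15. n0.ok = "mu"  ["mu"]
16. n0.wid = true  [S₁.wid == false]

true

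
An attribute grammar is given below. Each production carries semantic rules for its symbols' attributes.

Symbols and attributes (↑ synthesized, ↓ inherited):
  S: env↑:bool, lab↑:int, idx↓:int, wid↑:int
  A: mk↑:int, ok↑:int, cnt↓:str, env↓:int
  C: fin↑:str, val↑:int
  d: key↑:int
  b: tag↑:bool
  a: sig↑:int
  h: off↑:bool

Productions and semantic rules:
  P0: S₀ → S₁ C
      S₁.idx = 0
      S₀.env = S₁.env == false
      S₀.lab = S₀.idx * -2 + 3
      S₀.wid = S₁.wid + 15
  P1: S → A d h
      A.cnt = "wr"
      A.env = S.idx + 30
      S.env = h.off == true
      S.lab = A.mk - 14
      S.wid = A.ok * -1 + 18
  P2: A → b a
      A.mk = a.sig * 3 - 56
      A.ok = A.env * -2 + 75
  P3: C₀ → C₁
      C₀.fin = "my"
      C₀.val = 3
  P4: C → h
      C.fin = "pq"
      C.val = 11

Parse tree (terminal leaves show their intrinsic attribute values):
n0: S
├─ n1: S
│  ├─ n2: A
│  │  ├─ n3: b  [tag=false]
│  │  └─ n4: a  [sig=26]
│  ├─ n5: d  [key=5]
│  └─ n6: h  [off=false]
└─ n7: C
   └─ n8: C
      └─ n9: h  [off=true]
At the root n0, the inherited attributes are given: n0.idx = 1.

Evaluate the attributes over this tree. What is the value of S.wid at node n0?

1. n0.idx = 1  [given at root]
2. n1.idx = 0  [0]
3. n2.cnt = "wr"  ["wr"]
4. n2.env = 30  [S.idx + 30]
5. n3.tag = false  [terminal]
6. n4.sig = 26  [terminal]
7. n2.mk = 22  [a.sig * 3 - 56]
8. n2.ok = 15  [A.env * -2 + 75]
9. n5.key = 5  [terminal]
10. n6.off = false  [terminal]
11. n1.env = false  [h.off == true]
12. n1.lab = 8  [A.mk - 14]
13. n1.wid = 3  [A.ok * -1 + 18]
14. n9.off = true  [terminal]
15. n8.fin = "pq"  ["pq"]
16. n8.val = 11  [11]
17. n7.fin = "my"  ["my"]
18. n7.val = 3  [3]
19. n0.env = true  [S₁.env == false]
20. n0.lab = 1  [S₀.idx * -2 + 3]
21. n0.wid = 18  [S₁.wid + 15]

18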